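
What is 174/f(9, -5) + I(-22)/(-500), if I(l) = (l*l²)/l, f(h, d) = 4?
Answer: 10633/250 ≈ 42.532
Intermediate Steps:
I(l) = l² (I(l) = l³/l = l²)
174/f(9, -5) + I(-22)/(-500) = 174/4 + (-22)²/(-500) = 174*(¼) + 484*(-1/500) = 87/2 - 121/125 = 10633/250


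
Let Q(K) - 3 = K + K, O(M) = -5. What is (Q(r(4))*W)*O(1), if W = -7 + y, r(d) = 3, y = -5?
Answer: 540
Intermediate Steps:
W = -12 (W = -7 - 5 = -12)
Q(K) = 3 + 2*K (Q(K) = 3 + (K + K) = 3 + 2*K)
(Q(r(4))*W)*O(1) = ((3 + 2*3)*(-12))*(-5) = ((3 + 6)*(-12))*(-5) = (9*(-12))*(-5) = -108*(-5) = 540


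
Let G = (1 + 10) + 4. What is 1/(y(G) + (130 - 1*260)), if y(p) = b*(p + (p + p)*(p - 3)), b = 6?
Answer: 1/2120 ≈ 0.00047170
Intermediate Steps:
G = 15 (G = 11 + 4 = 15)
y(p) = 6*p + 12*p*(-3 + p) (y(p) = 6*(p + (p + p)*(p - 3)) = 6*(p + (2*p)*(-3 + p)) = 6*(p + 2*p*(-3 + p)) = 6*p + 12*p*(-3 + p))
1/(y(G) + (130 - 1*260)) = 1/(6*15*(-5 + 2*15) + (130 - 1*260)) = 1/(6*15*(-5 + 30) + (130 - 260)) = 1/(6*15*25 - 130) = 1/(2250 - 130) = 1/2120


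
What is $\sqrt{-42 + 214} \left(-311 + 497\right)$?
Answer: $372 \sqrt{43} \approx 2439.4$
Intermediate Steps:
$\sqrt{-42 + 214} \left(-311 + 497\right) = \sqrt{172} \cdot 186 = 2 \sqrt{43} \cdot 186 = 372 \sqrt{43}$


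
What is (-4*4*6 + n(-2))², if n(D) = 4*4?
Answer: 6400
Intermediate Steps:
n(D) = 16
(-4*4*6 + n(-2))² = (-4*4*6 + 16)² = (-16*6 + 16)² = (-96 + 16)² = (-80)² = 6400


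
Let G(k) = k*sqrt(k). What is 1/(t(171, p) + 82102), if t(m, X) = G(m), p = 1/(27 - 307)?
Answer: 82102/6735738193 - 513*sqrt(19)/6735738193 ≈ 1.1857e-5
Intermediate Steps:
p = -1/280 (p = 1/(-280) = -1/280 ≈ -0.0035714)
G(k) = k**(3/2)
t(m, X) = m**(3/2)
1/(t(171, p) + 82102) = 1/(171**(3/2) + 82102) = 1/(513*sqrt(19) + 82102) = 1/(82102 + 513*sqrt(19))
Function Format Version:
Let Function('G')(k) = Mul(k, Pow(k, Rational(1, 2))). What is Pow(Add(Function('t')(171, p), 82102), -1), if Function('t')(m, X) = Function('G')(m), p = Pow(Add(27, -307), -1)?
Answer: Add(Rational(82102, 6735738193), Mul(Rational(-513, 6735738193), Pow(19, Rational(1, 2)))) ≈ 1.1857e-5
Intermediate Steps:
p = Rational(-1, 280) (p = Pow(-280, -1) = Rational(-1, 280) ≈ -0.0035714)
Function('G')(k) = Pow(k, Rational(3, 2))
Function('t')(m, X) = Pow(m, Rational(3, 2))
Pow(Add(Function('t')(171, p), 82102), -1) = Pow(Add(Pow(171, Rational(3, 2)), 82102), -1) = Pow(Add(Mul(513, Pow(19, Rational(1, 2))), 82102), -1) = Pow(Add(82102, Mul(513, Pow(19, Rational(1, 2)))), -1)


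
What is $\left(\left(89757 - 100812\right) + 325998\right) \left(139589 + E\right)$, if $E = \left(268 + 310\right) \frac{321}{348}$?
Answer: $\frac{2559568531155}{58} \approx 4.4131 \cdot 10^{10}$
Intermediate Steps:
$E = \frac{30923}{58}$ ($E = 578 \cdot 321 \cdot \frac{1}{348} = 578 \cdot \frac{107}{116} = \frac{30923}{58} \approx 533.16$)
$\left(\left(89757 - 100812\right) + 325998\right) \left(139589 + E\right) = \left(\left(89757 - 100812\right) + 325998\right) \left(139589 + \frac{30923}{58}\right) = \left(-11055 + 325998\right) \frac{8127085}{58} = 314943 \cdot \frac{8127085}{58} = \frac{2559568531155}{58}$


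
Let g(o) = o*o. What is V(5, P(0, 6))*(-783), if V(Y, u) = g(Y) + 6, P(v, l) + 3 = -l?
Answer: -24273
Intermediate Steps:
P(v, l) = -3 - l
g(o) = o**2
V(Y, u) = 6 + Y**2 (V(Y, u) = Y**2 + 6 = 6 + Y**2)
V(5, P(0, 6))*(-783) = (6 + 5**2)*(-783) = (6 + 25)*(-783) = 31*(-783) = -24273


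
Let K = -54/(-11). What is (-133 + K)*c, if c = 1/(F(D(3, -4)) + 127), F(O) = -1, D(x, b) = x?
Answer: -1409/1386 ≈ -1.0166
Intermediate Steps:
K = 54/11 (K = -54*(-1)/11 = -3*(-18/11) = 54/11 ≈ 4.9091)
c = 1/126 (c = 1/(-1 + 127) = 1/126 ≈ 0.0079365)
(-133 + K)*c = (-133 + 54/11)*(1/126) = -1409/11*1/126 = -1409/1386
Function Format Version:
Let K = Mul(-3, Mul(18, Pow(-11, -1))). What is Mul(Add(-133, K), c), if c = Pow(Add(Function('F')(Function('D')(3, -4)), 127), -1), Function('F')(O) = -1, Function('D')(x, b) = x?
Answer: Rational(-1409, 1386) ≈ -1.0166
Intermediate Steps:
K = Rational(54, 11) (K = Mul(-3, Mul(18, Rational(-1, 11))) = Mul(-3, Rational(-18, 11)) = Rational(54, 11) ≈ 4.9091)
c = Rational(1, 126) (c = Pow(Add(-1, 127), -1) = Pow(126, -1) = Rational(1, 126) ≈ 0.0079365)
Mul(Add(-133, K), c) = Mul(Add(-133, Rational(54, 11)), Rational(1, 126)) = Mul(Rational(-1409, 11), Rational(1, 126)) = Rational(-1409, 1386)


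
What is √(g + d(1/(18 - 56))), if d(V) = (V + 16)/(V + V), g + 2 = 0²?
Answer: I*√1222/2 ≈ 17.479*I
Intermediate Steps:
g = -2 (g = -2 + 0² = -2 + 0 = -2)
d(V) = (16 + V)/(2*V) (d(V) = (16 + V)/((2*V)) = (16 + V)*(1/(2*V)) = (16 + V)/(2*V))
√(g + d(1/(18 - 56))) = √(-2 + (16 + 1/(18 - 56))/(2*(1/(18 - 56)))) = √(-2 + (16 + 1/(-38))/(2*(1/(-38)))) = √(-2 + (16 - 1/38)/(2*(-1/38))) = √(-2 + (½)*(-38)*(607/38)) = √(-2 - 607/2) = √(-611/2) = I*√1222/2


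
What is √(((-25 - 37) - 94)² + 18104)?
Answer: 2*√10610 ≈ 206.01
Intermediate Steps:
√(((-25 - 37) - 94)² + 18104) = √((-62 - 94)² + 18104) = √((-156)² + 18104) = √(24336 + 18104) = √42440 = 2*√10610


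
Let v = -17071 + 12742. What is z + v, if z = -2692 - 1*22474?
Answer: -29495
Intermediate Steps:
v = -4329
z = -25166 (z = -2692 - 22474 = -25166)
z + v = -25166 - 4329 = -29495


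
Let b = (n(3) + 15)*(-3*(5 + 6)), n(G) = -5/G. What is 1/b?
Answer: -1/440 ≈ -0.0022727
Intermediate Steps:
b = -440 (b = (-5/3 + 15)*(-3*(5 + 6)) = (-5*⅓ + 15)*(-3*11) = (-5/3 + 15)*(-33) = (40/3)*(-33) = -440)
1/b = 1/(-440) = -1/440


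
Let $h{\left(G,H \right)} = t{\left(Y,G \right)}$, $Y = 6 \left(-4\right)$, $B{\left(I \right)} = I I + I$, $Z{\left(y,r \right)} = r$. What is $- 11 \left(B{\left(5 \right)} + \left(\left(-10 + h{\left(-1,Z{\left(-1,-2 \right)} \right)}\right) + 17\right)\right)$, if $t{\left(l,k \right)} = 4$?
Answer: $-451$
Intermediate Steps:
$B{\left(I \right)} = I + I^{2}$ ($B{\left(I \right)} = I^{2} + I = I + I^{2}$)
$Y = -24$
$h{\left(G,H \right)} = 4$
$- 11 \left(B{\left(5 \right)} + \left(\left(-10 + h{\left(-1,Z{\left(-1,-2 \right)} \right)}\right) + 17\right)\right) = - 11 \left(5 \left(1 + 5\right) + \left(\left(-10 + 4\right) + 17\right)\right) = - 11 \left(5 \cdot 6 + \left(-6 + 17\right)\right) = - 11 \left(30 + 11\right) = \left(-11\right) 41 = -451$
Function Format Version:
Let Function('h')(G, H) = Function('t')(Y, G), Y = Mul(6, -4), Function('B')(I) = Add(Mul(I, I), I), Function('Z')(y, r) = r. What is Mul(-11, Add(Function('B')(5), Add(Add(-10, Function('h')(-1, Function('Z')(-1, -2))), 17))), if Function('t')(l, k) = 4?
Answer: -451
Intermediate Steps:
Function('B')(I) = Add(I, Pow(I, 2)) (Function('B')(I) = Add(Pow(I, 2), I) = Add(I, Pow(I, 2)))
Y = -24
Function('h')(G, H) = 4
Mul(-11, Add(Function('B')(5), Add(Add(-10, Function('h')(-1, Function('Z')(-1, -2))), 17))) = Mul(-11, Add(Mul(5, Add(1, 5)), Add(Add(-10, 4), 17))) = Mul(-11, Add(Mul(5, 6), Add(-6, 17))) = Mul(-11, Add(30, 11)) = Mul(-11, 41) = -451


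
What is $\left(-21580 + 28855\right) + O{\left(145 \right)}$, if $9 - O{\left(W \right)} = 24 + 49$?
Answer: $7211$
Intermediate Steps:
$O{\left(W \right)} = -64$ ($O{\left(W \right)} = 9 - \left(24 + 49\right) = 9 - 73 = -64$)
$\left(-21580 + 28855\right) + O{\left(145 \right)} = \left(-21580 + 28855\right) - 64 = 7275 - 64 = 7211$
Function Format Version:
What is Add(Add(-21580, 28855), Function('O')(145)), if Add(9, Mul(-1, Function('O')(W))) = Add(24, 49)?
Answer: 7211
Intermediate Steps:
Function('O')(W) = -64 (Function('O')(W) = Add(9, Mul(-1, Add(24, 49))) = Add(9, Mul(-1, 73)) = Add(9, -73) = -64)
Add(Add(-21580, 28855), Function('O')(145)) = Add(Add(-21580, 28855), -64) = Add(7275, -64) = 7211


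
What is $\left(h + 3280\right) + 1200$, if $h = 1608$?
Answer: $6088$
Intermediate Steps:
$\left(h + 3280\right) + 1200 = \left(1608 + 3280\right) + 1200 = 4888 + 1200 = 6088$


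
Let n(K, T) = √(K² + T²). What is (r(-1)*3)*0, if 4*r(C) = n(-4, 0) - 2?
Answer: 0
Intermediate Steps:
r(C) = ½ (r(C) = (√((-4)² + 0²) - 2)/4 = (√(16 + 0) - 2)/4 = (√16 - 2)/4 = (4 - 2)/4 = (¼)*2 = ½)
(r(-1)*3)*0 = ((½)*3)*0 = (3/2)*0 = 0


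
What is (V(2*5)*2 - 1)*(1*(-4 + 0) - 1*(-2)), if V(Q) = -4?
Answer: 18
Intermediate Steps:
(V(2*5)*2 - 1)*(1*(-4 + 0) - 1*(-2)) = (-4*2 - 1)*(1*(-4 + 0) - 1*(-2)) = (-8 - 1)*(1*(-4) + 2) = -9*(-4 + 2) = -9*(-2) = 18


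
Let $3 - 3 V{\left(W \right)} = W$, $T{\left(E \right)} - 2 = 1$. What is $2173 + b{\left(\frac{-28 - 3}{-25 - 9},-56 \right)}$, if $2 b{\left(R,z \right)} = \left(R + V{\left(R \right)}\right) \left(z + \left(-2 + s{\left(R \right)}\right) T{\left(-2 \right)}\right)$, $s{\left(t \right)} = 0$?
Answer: $\frac{108281}{51} \approx 2123.2$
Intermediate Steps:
$T{\left(E \right)} = 3$ ($T{\left(E \right)} = 2 + 1 = 3$)
$V{\left(W \right)} = 1 - \frac{W}{3}$
$b{\left(R,z \right)} = \frac{\left(1 + \frac{2 R}{3}\right) \left(-6 + z\right)}{2}$ ($b{\left(R,z \right)} = \frac{\left(R - \left(-1 + \frac{R}{3}\right)\right) \left(z + \left(-2 + 0\right) 3\right)}{2} = \frac{\left(1 + \frac{2 R}{3}\right) \left(z - 6\right)}{2} = \frac{\left(1 + \frac{2 R}{3}\right) \left(-6 + z\right)}{2}$)
$2173 + b{\left(\frac{-28 - 3}{-25 - 9},-56 \right)} = 2173 + \left(-3 + \frac{1}{2} \left(-56\right) - 2 \frac{-28 - 3}{-25 - 9} + \frac{1}{3} \frac{-28 - 3}{-25 - 9} \left(-56\right)\right) = 2173 - \left(31 + \frac{2 \left(-28 - 3\right)}{-34} - \frac{1}{3} \frac{-28 - 3}{-34} \left(-56\right)\right) = 2173 - \left(31 + 2 \left(-31\right) \left(- \frac{1}{34}\right) - \frac{1}{3} \left(\left(-31\right) \left(- \frac{1}{34}\right)\right) \left(-56\right)\right) = 2173 - \left(\frac{558}{17} + \frac{868}{51}\right) = 2173 - \frac{2542}{51} = \frac{108281}{51}$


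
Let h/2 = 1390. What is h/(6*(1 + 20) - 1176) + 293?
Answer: 30487/105 ≈ 290.35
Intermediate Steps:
h = 2780 (h = 2*1390 = 2780)
h/(6*(1 + 20) - 1176) + 293 = 2780/(6*(1 + 20) - 1176) + 293 = 2780/(6*21 - 1176) + 293 = 2780/(126 - 1176) + 293 = 2780/(-1050) + 293 = 2780*(-1/1050) + 293 = -278/105 + 293 = 30487/105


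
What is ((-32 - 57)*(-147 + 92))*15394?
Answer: 75353630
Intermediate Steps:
((-32 - 57)*(-147 + 92))*15394 = -89*(-55)*15394 = 4895*15394 = 75353630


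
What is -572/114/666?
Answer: -143/18981 ≈ -0.0075338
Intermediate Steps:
-572/114/666 = -572*1/114*(1/666) = -286/57*1/666 = -143/18981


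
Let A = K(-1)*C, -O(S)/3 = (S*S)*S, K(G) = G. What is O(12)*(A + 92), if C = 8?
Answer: -435456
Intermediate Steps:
O(S) = -3*S**3 (O(S) = -3*S*S*S = -3*S**2*S = -3*S**3)
A = -8 (A = -1*8 = -8)
O(12)*(A + 92) = (-3*12**3)*(-8 + 92) = -3*1728*84 = -5184*84 = -435456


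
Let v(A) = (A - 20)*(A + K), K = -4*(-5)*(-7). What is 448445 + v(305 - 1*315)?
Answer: 452945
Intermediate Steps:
K = -140 (K = 20*(-7) = -140)
v(A) = (-140 + A)*(-20 + A) (v(A) = (A - 20)*(A - 140) = (-20 + A)*(-140 + A) = (-140 + A)*(-20 + A))
448445 + v(305 - 1*315) = 448445 + (2800 + (305 - 1*315)**2 - 160*(305 - 1*315)) = 448445 + (2800 + (305 - 315)**2 - 160*(305 - 315)) = 448445 + (2800 + (-10)**2 - 160*(-10)) = 448445 + (2800 + 100 + 1600) = 448445 + 4500 = 452945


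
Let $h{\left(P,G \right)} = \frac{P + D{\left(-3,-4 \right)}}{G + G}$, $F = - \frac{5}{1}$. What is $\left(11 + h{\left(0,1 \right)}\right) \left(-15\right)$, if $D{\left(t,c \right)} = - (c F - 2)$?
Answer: $-30$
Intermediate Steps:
$F = -5$ ($F = \left(-5\right) 1 = -5$)
$D{\left(t,c \right)} = 2 + 5 c$ ($D{\left(t,c \right)} = - (c \left(-5\right) - 2) = - (- 5 c - 2) = - (-2 - 5 c) = 2 + 5 c$)
$h{\left(P,G \right)} = \frac{-18 + P}{2 G}$ ($h{\left(P,G \right)} = \frac{P + \left(2 + 5 \left(-4\right)\right)}{G + G} = \frac{P + \left(2 - 20\right)}{2 G} = \left(P - 18\right) \frac{1}{2 G} = \left(-18 + P\right) \frac{1}{2 G} = \frac{-18 + P}{2 G}$)
$\left(11 + h{\left(0,1 \right)}\right) \left(-15\right) = \left(11 + \frac{-18 + 0}{2 \cdot 1}\right) \left(-15\right) = \left(11 + \frac{1}{2} \cdot 1 \left(-18\right)\right) \left(-15\right) = \left(11 - 9\right) \left(-15\right) = 2 \left(-15\right) = -30$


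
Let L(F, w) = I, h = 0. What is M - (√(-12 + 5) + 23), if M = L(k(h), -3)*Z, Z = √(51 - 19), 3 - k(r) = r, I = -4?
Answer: -23 - 16*√2 - I*√7 ≈ -45.627 - 2.6458*I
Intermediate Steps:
k(r) = 3 - r
L(F, w) = -4
Z = 4*√2 (Z = √32 = 4*√2 ≈ 5.6569)
M = -16*√2 ≈ -22.627
M - (√(-12 + 5) + 23) = -16*√2 - (√(-12 + 5) + 23) = -16*√2 - (√(-7) + 23) = -16*√2 - (I*√7 + 23) = -16*√2 - (23 + I*√7) = -16*√2 + (-23 - I*√7) = -23 - 16*√2 - I*√7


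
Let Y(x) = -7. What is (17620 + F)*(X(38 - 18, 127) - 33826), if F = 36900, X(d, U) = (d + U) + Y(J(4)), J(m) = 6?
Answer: -1836560720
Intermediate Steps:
X(d, U) = -7 + U + d (X(d, U) = (d + U) - 7 = (U + d) - 7 = -7 + U + d)
(17620 + F)*(X(38 - 18, 127) - 33826) = (17620 + 36900)*((-7 + 127 + (38 - 18)) - 33826) = 54520*((-7 + 127 + 20) - 33826) = 54520*(140 - 33826) = 54520*(-33686) = -1836560720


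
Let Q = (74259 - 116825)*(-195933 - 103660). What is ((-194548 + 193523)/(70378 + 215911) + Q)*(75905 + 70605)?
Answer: 534892406381190564070/286289 ≈ 1.8684e+15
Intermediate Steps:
Q = 12752475638 (Q = -42566*(-299593) = 12752475638)
((-194548 + 193523)/(70378 + 215911) + Q)*(75905 + 70605) = ((-194548 + 193523)/(70378 + 215911) + 12752475638)*(75905 + 70605) = (-1025/286289 + 12752475638)*146510 = (3650893497926357/286289)*146510 = 534892406381190564070/286289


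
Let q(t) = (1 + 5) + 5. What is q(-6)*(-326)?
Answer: -3586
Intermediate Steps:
q(t) = 11 (q(t) = 6 + 5 = 11)
q(-6)*(-326) = 11*(-326) = -3586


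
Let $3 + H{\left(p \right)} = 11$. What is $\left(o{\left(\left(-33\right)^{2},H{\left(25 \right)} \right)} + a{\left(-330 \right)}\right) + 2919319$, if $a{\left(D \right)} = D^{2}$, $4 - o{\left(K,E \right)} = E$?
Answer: $3028215$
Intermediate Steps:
$H{\left(p \right)} = 8$ ($H{\left(p \right)} = -3 + 11 = 8$)
$o{\left(K,E \right)} = 4 - E$
$\left(o{\left(\left(-33\right)^{2},H{\left(25 \right)} \right)} + a{\left(-330 \right)}\right) + 2919319 = \left(\left(4 - 8\right) + \left(-330\right)^{2}\right) + 2919319 = \left(\left(4 - 8\right) + 108900\right) + 2919319 = \left(-4 + 108900\right) + 2919319 = 108896 + 2919319 = 3028215$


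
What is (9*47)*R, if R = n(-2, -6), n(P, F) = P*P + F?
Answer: -846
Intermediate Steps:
n(P, F) = F + P² (n(P, F) = P² + F = F + P²)
R = -2 (R = -6 + (-2)² = -6 + 4 = -2)
(9*47)*R = (9*47)*(-2) = 423*(-2) = -846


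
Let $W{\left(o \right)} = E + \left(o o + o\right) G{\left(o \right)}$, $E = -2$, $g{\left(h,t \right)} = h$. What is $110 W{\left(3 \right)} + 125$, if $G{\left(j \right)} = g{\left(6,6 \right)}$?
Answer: $7825$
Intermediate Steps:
$G{\left(j \right)} = 6$
$W{\left(o \right)} = -2 + 6 o + 6 o^{2}$ ($W{\left(o \right)} = -2 + \left(o o + o\right) 6 = -2 + \left(o^{2} + o\right) 6 = -2 + \left(o + o^{2}\right) 6 = -2 + \left(6 o + 6 o^{2}\right) = -2 + 6 o + 6 o^{2}$)
$110 W{\left(3 \right)} + 125 = 110 \left(-2 + 6 \cdot 3 + 6 \cdot 3^{2}\right) + 125 = 110 \left(-2 + 18 + 6 \cdot 9\right) + 125 = 110 \left(-2 + 18 + 54\right) + 125 = 110 \cdot 70 + 125 = 7700 + 125 = 7825$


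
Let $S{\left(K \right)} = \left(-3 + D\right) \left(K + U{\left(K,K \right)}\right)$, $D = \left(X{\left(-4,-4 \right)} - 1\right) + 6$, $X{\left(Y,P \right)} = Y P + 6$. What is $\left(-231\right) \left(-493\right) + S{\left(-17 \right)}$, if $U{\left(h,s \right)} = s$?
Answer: $113067$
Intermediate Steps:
$X{\left(Y,P \right)} = 6 + P Y$ ($X{\left(Y,P \right)} = P Y + 6 = 6 + P Y$)
$D = 27$ ($D = \left(\left(6 - -16\right) - 1\right) + 6 = \left(\left(6 + 16\right) - 1\right) + 6 = \left(22 - 1\right) + 6 = 21 + 6 = 27$)
$S{\left(K \right)} = 48 K$ ($S{\left(K \right)} = \left(-3 + 27\right) \left(K + K\right) = 24 \cdot 2 K = 48 K$)
$\left(-231\right) \left(-493\right) + S{\left(-17 \right)} = \left(-231\right) \left(-493\right) + 48 \left(-17\right) = 113883 - 816 = 113067$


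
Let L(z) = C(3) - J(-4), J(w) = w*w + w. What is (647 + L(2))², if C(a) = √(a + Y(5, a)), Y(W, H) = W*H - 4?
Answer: (635 + √14)² ≈ 4.0799e+5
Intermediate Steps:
Y(W, H) = -4 + H*W (Y(W, H) = H*W - 4 = -4 + H*W)
J(w) = w + w² (J(w) = w² + w = w + w²)
C(a) = √(-4 + 6*a) (C(a) = √(a + (-4 + a*5)) = √(a + (-4 + 5*a)) = √(-4 + 6*a))
L(z) = -12 + √14 (L(z) = √(-4 + 6*3) - (-4)*(1 - 4) = √(-4 + 18) - (-4)*(-3) = √14 - 1*12 = √14 - 12 = -12 + √14)
(647 + L(2))² = (647 + (-12 + √14))² = (635 + √14)²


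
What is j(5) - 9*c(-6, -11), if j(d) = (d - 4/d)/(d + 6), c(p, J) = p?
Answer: 2991/55 ≈ 54.382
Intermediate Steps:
j(d) = (d - 4/d)/(6 + d)
j(5) - 9*c(-6, -11) = (-4 + 5²)/(5*(6 + 5)) - 9*(-6) = (⅕)*(-4 + 25)/11 + 54 = (⅕)*(1/11)*21 + 54 = 21/55 + 54 = 2991/55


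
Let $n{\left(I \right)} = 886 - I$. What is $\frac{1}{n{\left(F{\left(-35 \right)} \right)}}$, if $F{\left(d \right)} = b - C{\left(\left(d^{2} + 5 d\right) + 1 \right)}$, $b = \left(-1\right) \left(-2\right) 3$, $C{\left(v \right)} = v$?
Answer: $\frac{1}{1931} \approx 0.00051787$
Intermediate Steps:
$b = 6$ ($b = 2 \cdot 3 = 6$)
$F{\left(d \right)} = 5 - d^{2} - 5 d$ ($F{\left(d \right)} = 6 - \left(\left(d^{2} + 5 d\right) + 1\right) = 6 - \left(1 + d^{2} + 5 d\right) = 5 - d^{2} - 5 d$)
$\frac{1}{n{\left(F{\left(-35 \right)} \right)}} = \frac{1}{886 - \left(5 - \left(-35\right)^{2} - -175\right)} = \frac{1}{886 - \left(5 - 1225 + 175\right)} = \frac{1}{886 - -1045} = \frac{1}{886 + 1045} = \frac{1}{1931}$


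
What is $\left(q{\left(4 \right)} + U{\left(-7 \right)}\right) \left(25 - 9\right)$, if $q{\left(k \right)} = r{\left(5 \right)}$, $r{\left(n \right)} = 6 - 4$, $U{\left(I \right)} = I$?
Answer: $-80$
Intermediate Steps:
$r{\left(n \right)} = 2$ ($r{\left(n \right)} = 6 - 4 = 2$)
$q{\left(k \right)} = 2$
$\left(q{\left(4 \right)} + U{\left(-7 \right)}\right) \left(25 - 9\right) = \left(2 - 7\right) \left(25 - 9\right) = - 5 \left(25 - 9\right) = \left(-5\right) 16 = -80$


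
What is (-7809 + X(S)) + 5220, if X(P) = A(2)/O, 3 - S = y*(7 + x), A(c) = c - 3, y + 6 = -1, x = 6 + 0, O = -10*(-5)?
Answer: -129451/50 ≈ -2589.0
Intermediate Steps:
O = 50
x = 6
y = -7 (y = -6 - 1 = -7)
A(c) = -3 + c
S = 94 (S = 3 - (-7)*(7 + 6) = 3 - (-7)*13 = 3 - 1*(-91) = 3 + 91 = 94)
X(P) = -1/50 (X(P) = (-3 + 2)/50 = -1*1/50 = -1/50)
(-7809 + X(S)) + 5220 = (-7809 - 1/50) + 5220 = -390451/50 + 5220 = -129451/50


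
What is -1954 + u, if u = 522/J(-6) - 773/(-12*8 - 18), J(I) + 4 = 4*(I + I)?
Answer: -1450328/741 ≈ -1957.3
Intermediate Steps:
J(I) = -4 + 8*I (J(I) = -4 + 4*(I + I) = -4 + 4*(2*I) = -4 + 8*I)
u = -2414/741 (u = 522/(-4 + 8*(-6)) - 773/(-12*8 - 18) = 522/(-4 - 48) - 773/(-96 - 18) = 522/(-52) - 773/(-114) = 522*(-1/52) - 773*(-1/114) = -261/26 + 773/114 = -2414/741 ≈ -3.2578)
-1954 + u = -1954 - 2414/741 = -1450328/741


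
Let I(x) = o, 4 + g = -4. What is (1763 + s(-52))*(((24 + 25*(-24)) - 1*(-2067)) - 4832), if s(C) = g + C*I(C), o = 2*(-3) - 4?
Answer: -7600775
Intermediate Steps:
g = -8 (g = -4 - 4 = -8)
o = -10 (o = -6 - 4 = -10)
I(x) = -10
s(C) = -8 - 10*C (s(C) = -8 + C*(-10) = -8 - 10*C)
(1763 + s(-52))*(((24 + 25*(-24)) - 1*(-2067)) - 4832) = (1763 + (-8 - 10*(-52)))*(((24 + 25*(-24)) - 1*(-2067)) - 4832) = (1763 + (-8 + 520))*(((24 - 600) + 2067) - 4832) = (1763 + 512)*((-576 + 2067) - 4832) = 2275*(1491 - 4832) = 2275*(-3341) = -7600775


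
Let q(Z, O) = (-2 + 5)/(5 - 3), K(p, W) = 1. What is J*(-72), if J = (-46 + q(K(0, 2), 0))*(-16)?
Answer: -51264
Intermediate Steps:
q(Z, O) = 3/2
J = 712 (J = (-46 + 3/2)*(-16) = -89/2*(-16) = 712)
J*(-72) = 712*(-72) = -51264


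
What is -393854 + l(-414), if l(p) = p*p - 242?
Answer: -222700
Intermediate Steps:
l(p) = -242 + p² (l(p) = p² - 242 = -242 + p²)
-393854 + l(-414) = -393854 + (-242 + (-414)²) = -393854 + (-242 + 171396) = -393854 + 171154 = -222700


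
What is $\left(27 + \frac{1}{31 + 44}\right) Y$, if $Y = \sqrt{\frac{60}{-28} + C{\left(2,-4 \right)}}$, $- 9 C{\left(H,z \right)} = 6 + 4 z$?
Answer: $\frac{2026 i \sqrt{455}}{1575} \approx 27.439 i$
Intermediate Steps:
$C{\left(H,z \right)} = - \frac{2}{3} - \frac{4 z}{9}$ ($C{\left(H,z \right)} = - \frac{6 + 4 z}{9} = - \frac{2}{3} - \frac{4 z}{9}$)
$Y = \frac{i \sqrt{455}}{21}$ ($Y = \sqrt{\frac{60}{-28} - - \frac{10}{9}} = \sqrt{60 \left(- \frac{1}{28}\right) + \left(- \frac{2}{3} + \frac{16}{9}\right)} = \sqrt{- \frac{15}{7} + \frac{10}{9}} = \sqrt{- \frac{65}{63}} = \frac{i \sqrt{455}}{21} \approx 1.0157 i$)
$\left(27 + \frac{1}{31 + 44}\right) Y = \left(27 + \frac{1}{31 + 44}\right) \frac{i \sqrt{455}}{21} = \left(27 + \frac{1}{75}\right) \frac{i \sqrt{455}}{21} = \frac{2026 \frac{i \sqrt{455}}{21}}{75} = \frac{2026 i \sqrt{455}}{1575}$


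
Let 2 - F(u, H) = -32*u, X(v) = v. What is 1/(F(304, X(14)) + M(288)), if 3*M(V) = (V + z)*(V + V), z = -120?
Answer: 1/41986 ≈ 2.3817e-5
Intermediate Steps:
M(V) = 2*V*(-120 + V)/3 (M(V) = ((V - 120)*(V + V))/3 = ((-120 + V)*(2*V))/3 = (2*V*(-120 + V))/3 = 2*V*(-120 + V)/3)
F(u, H) = 2 + 32*u (F(u, H) = 2 - (-32)*u = 2 + 32*u)
1/(F(304, X(14)) + M(288)) = 1/((2 + 32*304) + (2/3)*288*(-120 + 288)) = 1/((2 + 9728) + (2/3)*288*168) = 1/(9730 + 32256) = 1/41986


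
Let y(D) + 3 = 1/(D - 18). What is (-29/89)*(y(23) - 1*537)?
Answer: 78271/445 ≈ 175.89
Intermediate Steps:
y(D) = -3 + 1/(-18 + D) (y(D) = -3 + 1/(D - 18) = -3 + 1/(-18 + D))
(-29/89)*(y(23) - 1*537) = (-29/89)*((55 - 3*23)/(-18 + 23) - 1*537) = (-29*1/89)*((55 - 69)/5 - 537) = -29*((1/5)*(-14) - 537)/89 = -29*(-14/5 - 537)/89 = -29/89*(-2699/5) = 78271/445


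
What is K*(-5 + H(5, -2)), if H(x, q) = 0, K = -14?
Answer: 70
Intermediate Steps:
K*(-5 + H(5, -2)) = -14*(-5 + 0) = -14*(-5) = 70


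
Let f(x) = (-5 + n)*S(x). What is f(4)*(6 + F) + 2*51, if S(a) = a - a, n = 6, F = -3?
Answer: 102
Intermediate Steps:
S(a) = 0
f(x) = 0 (f(x) = (-5 + 6)*0 = 1*0 = 0)
f(4)*(6 + F) + 2*51 = 0*(6 - 3) + 2*51 = 0*3 + 102 = 0 + 102 = 102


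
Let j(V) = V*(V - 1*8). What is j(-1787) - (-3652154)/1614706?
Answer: 2589719786822/807353 ≈ 3.2077e+6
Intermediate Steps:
j(V) = V*(-8 + V) (j(V) = V*(V - 8) = V*(-8 + V))
j(-1787) - (-3652154)/1614706 = -1787*(-8 - 1787) - (-3652154)/1614706 = -1787*(-1795) - (-3652154)/1614706 = 3207665 - 1*(-1826077/807353) = 3207665 + 1826077/807353 = 2589719786822/807353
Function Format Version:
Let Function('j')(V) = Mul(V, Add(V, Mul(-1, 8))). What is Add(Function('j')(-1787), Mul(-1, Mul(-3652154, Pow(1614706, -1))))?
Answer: Rational(2589719786822, 807353) ≈ 3.2077e+6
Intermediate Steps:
Function('j')(V) = Mul(V, Add(-8, V)) (Function('j')(V) = Mul(V, Add(V, -8)) = Mul(V, Add(-8, V)))
Add(Function('j')(-1787), Mul(-1, Mul(-3652154, Pow(1614706, -1)))) = Add(Mul(-1787, Add(-8, -1787)), Mul(-1, Mul(-3652154, Pow(1614706, -1)))) = Add(Mul(-1787, -1795), Mul(-1, Mul(-3652154, Rational(1, 1614706)))) = Add(3207665, Mul(-1, Rational(-1826077, 807353))) = Add(3207665, Rational(1826077, 807353)) = Rational(2589719786822, 807353)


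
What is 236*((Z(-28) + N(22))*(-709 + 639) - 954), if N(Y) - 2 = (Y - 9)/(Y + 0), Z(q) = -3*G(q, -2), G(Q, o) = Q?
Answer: -18211884/11 ≈ -1.6556e+6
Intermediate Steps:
Z(q) = -3*q
N(Y) = 2 + (-9 + Y)/Y (N(Y) = 2 + (Y - 9)/(Y + 0) = 2 + (-9 + Y)/Y)
236*((Z(-28) + N(22))*(-709 + 639) - 954) = 236*((-3*(-28) + (3 - 9/22))*(-709 + 639) - 954) = 236*((84 + (3 - 9*1/22))*(-70) - 954) = 236*((84 + (3 - 9/22))*(-70) - 954) = 236*((84 + 57/22)*(-70) - 954) = 236*((1905/22)*(-70) - 954) = 236*(-66675/11 - 954) = 236*(-77169/11) = -18211884/11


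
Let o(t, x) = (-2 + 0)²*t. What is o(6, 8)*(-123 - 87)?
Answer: -5040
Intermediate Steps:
o(t, x) = 4*t (o(t, x) = (-2)²*t = 4*t)
o(6, 8)*(-123 - 87) = (4*6)*(-123 - 87) = 24*(-210) = -5040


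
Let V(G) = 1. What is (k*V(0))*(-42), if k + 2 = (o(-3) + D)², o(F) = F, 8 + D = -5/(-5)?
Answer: -4116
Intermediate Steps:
D = -7 (D = -8 - 5/(-5) = -8 - 5*(-⅕) = -8 + 1 = -7)
k = 98 (k = -2 + (-3 - 7)² = -2 + (-10)² = -2 + 100 = 98)
(k*V(0))*(-42) = (98*1)*(-42) = 98*(-42) = -4116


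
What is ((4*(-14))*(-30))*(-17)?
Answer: -28560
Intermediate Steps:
((4*(-14))*(-30))*(-17) = -56*(-30)*(-17) = 1680*(-17) = -28560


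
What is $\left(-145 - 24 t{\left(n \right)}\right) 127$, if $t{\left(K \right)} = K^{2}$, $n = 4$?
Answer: $-67183$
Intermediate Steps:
$\left(-145 - 24 t{\left(n \right)}\right) 127 = \left(-145 - 24 \cdot 4^{2}\right) 127 = \left(-145 - 384\right) 127 = \left(-529\right) 127 = -67183$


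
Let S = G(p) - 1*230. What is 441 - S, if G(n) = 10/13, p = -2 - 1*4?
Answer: 8713/13 ≈ 670.23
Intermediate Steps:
p = -6 (p = -2 - 4 = -6)
G(n) = 10/13 (G(n) = 10*(1/13) = 10/13)
S = -2980/13 (S = 10/13 - 1*230 = 10/13 - 230 = -2980/13 ≈ -229.23)
441 - S = 441 - 1*(-2980/13) = 441 + 2980/13 = 8713/13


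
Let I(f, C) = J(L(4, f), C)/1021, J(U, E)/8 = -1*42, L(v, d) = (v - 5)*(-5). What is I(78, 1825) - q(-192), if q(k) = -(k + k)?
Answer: -392400/1021 ≈ -384.33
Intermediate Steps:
L(v, d) = 25 - 5*v (L(v, d) = (-5 + v)*(-5) = 25 - 5*v)
J(U, E) = -336 (J(U, E) = 8*(-1*42) = 8*(-42) = -336)
I(f, C) = -336/1021
q(k) = -2*k
I(78, 1825) - q(-192) = -336/1021 - (-2)*(-192) = -336/1021 - 1*384 = -336/1021 - 384 = -392400/1021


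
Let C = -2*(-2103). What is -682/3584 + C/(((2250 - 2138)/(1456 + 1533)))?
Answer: 201147403/1792 ≈ 1.1225e+5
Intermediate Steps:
C = 4206
-682/3584 + C/(((2250 - 2138)/(1456 + 1533))) = -682/3584 + 4206/(((2250 - 2138)/(1456 + 1533))) = -682*1/3584 + 4206/((112/2989)) = -341/1792 + 4206/((112*(1/2989))) = -341/1792 + 4206/(16/427) = -341/1792 + 4206*(427/16) = -341/1792 + 897981/8 = 201147403/1792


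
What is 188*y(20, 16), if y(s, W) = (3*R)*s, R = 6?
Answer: 67680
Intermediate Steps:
y(s, W) = 18*s (y(s, W) = (3*6)*s = 18*s)
188*y(20, 16) = 188*(18*20) = 188*360 = 67680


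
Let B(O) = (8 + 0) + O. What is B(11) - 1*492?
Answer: -473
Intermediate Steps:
B(O) = 8 + O
B(11) - 1*492 = (8 + 11) - 1*492 = 19 - 492 = -473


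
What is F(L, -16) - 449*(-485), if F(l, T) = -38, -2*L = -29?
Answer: 217727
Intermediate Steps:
L = 29/2 (L = -½*(-29) = 29/2 ≈ 14.500)
F(L, -16) - 449*(-485) = -38 - 449*(-485) = -38 + 217765 = 217727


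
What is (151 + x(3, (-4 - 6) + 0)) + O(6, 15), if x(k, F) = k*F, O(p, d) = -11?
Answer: 110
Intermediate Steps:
x(k, F) = F*k
(151 + x(3, (-4 - 6) + 0)) + O(6, 15) = (151 + ((-4 - 6) + 0)*3) - 11 = (151 + (-10 + 0)*3) - 11 = (151 - 10*3) - 11 = (151 - 30) - 11 = 121 - 11 = 110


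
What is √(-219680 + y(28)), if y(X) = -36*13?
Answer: 2*I*√55037 ≈ 469.2*I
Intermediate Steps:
y(X) = -468
√(-219680 + y(28)) = √(-219680 - 468) = √(-220148) = 2*I*√55037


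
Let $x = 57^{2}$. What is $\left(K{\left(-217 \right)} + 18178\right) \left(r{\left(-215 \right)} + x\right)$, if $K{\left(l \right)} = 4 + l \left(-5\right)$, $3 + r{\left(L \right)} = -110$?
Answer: $60421312$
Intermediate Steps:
$r{\left(L \right)} = -113$ ($r{\left(L \right)} = -3 - 110 = -113$)
$K{\left(l \right)} = 4 - 5 l$
$x = 3249$
$\left(K{\left(-217 \right)} + 18178\right) \left(r{\left(-215 \right)} + x\right) = \left(\left(4 - -1085\right) + 18178\right) \left(-113 + 3249\right) = \left(\left(4 + 1085\right) + 18178\right) 3136 = \left(1089 + 18178\right) 3136 = 19267 \cdot 3136 = 60421312$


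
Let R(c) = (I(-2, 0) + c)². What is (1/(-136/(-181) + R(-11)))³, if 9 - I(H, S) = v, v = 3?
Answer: 5929741/101259856781 ≈ 5.8560e-5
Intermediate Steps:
I(H, S) = 6 (I(H, S) = 9 - 1*3 = 9 - 3 = 6)
R(c) = (6 + c)²
(1/(-136/(-181) + R(-11)))³ = (1/(-136/(-181) + (6 - 11)²))³ = (1/(-136*(-1/181) + (-5)²))³ = (1/(136/181 + 25))³ = (1/(4661/181))³ = (181/4661)³ = 5929741/101259856781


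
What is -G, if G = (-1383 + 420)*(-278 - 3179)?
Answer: -3329091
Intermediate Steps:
G = 3329091 (G = -963*(-3457) = 3329091)
-G = -1*3329091 = -3329091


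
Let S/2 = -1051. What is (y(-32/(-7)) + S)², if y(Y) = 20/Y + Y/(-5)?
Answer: 345263183281/78400 ≈ 4.4039e+6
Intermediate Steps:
S = -2102 (S = 2*(-1051) = -2102)
y(Y) = 20/Y - Y/5 (y(Y) = 20/Y + Y*(-⅕) = 20/Y - Y/5)
(y(-32/(-7)) + S)² = ((20/((-32/(-7))) - (-32)/(5*(-7))) - 2102)² = ((20/((-32*(-⅐))) - (-32)*(-1)/(5*7)) - 2102)² = ((20/(32/7) - ⅕*32/7) - 2102)² = ((20*(7/32) - 32/35) - 2102)² = ((35/8 - 32/35) - 2102)² = (969/280 - 2102)² = (-587591/280)² = 345263183281/78400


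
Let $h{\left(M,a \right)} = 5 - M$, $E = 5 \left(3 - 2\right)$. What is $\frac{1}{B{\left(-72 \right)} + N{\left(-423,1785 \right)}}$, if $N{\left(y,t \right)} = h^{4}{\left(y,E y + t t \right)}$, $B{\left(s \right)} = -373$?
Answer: $\frac{1}{33556377483} \approx 2.9801 \cdot 10^{-11}$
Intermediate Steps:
$E = 5$ ($E = 5 \cdot 1 = 5$)
$N{\left(y,t \right)} = \left(5 - y\right)^{4}$
$\frac{1}{B{\left(-72 \right)} + N{\left(-423,1785 \right)}} = \frac{1}{-373 + \left(-5 - 423\right)^{4}} = \frac{1}{-373 + \left(-428\right)^{4}} = \frac{1}{-373 + 33556377856} = \frac{1}{33556377483}$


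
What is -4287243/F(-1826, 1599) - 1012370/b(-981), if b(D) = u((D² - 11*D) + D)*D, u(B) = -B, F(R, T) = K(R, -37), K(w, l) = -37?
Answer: 4088742544118803/35286890787 ≈ 1.1587e+5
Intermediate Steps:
F(R, T) = -37
b(D) = D*(-D² + 10*D) (b(D) = (-((D² - 11*D) + D))*D = (-(D² - 10*D))*D = (-D² + 10*D)*D = D*(-D² + 10*D))
-4287243/F(-1826, 1599) - 1012370/b(-981) = -4287243/(-37) - 1012370*1/(962361*(10 - 1*(-981))) = -4287243*(-1/37) - 1012370*1/(962361*(10 + 981)) = 4287243/37 - 1012370/(962361*991) = 4287243/37 - 1012370/953699751 = 4088742544118803/35286890787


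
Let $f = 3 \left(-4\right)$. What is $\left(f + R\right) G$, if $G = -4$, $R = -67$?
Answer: $316$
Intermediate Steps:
$f = -12$
$\left(f + R\right) G = \left(-12 - 67\right) \left(-4\right) = \left(-79\right) \left(-4\right) = 316$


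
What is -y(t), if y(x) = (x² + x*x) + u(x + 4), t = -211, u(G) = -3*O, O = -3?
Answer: -89051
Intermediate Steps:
u(G) = 9 (u(G) = -3*(-3) = 9)
y(x) = 9 + 2*x² (y(x) = (x² + x*x) + 9 = (x² + x²) + 9 = 2*x² + 9 = 9 + 2*x²)
-y(t) = -(9 + 2*(-211)²) = -(9 + 2*44521) = -(9 + 89042) = -1*89051 = -89051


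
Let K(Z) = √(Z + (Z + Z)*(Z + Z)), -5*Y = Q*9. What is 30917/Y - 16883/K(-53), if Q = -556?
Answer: 154585/5004 - 16883*√11183/11183 ≈ -128.76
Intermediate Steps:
Y = 5004/5 (Y = -(-556)*9/5 = -⅕*(-5004) = 5004/5 ≈ 1000.8)
K(Z) = √(Z + 4*Z²) (K(Z) = √(Z + (2*Z)*(2*Z)) = √(Z + 4*Z²))
30917/Y - 16883/K(-53) = 30917/(5004/5) - 16883*√11183/11183 = 30917*(5/5004) - 16883*√11183/11183 = 154585/5004 - 16883*√11183/11183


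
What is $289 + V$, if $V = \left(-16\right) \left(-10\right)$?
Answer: $449$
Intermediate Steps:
$V = 160$
$289 + V = 289 + 160 = 449$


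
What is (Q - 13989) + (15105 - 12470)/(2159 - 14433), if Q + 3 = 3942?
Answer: -7256255/722 ≈ -10050.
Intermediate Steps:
Q = 3939 (Q = -3 + 3942 = 3939)
(Q - 13989) + (15105 - 12470)/(2159 - 14433) = (3939 - 13989) + (15105 - 12470)/(2159 - 14433) = -10050 + 2635/(-12274) = -10050 + 2635*(-1/12274) = -10050 - 155/722 = -7256255/722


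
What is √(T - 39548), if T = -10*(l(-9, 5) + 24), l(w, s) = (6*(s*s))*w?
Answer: 4*I*√1643 ≈ 162.14*I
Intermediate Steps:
l(w, s) = 6*w*s² (l(w, s) = (6*s²)*w = 6*w*s²)
T = 13260 (T = -10*(6*(-9)*5² + 24) = -10*(6*(-9)*25 + 24) = -10*(-1350 + 24) = -10*(-1326) = 13260)
√(T - 39548) = √(13260 - 39548) = √(-26288) = 4*I*√1643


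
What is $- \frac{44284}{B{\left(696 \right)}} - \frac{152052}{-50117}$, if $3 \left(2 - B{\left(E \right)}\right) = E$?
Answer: $\frac{49007678}{250585} \approx 195.57$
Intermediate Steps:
$B{\left(E \right)} = 2 - \frac{E}{3}$
$- \frac{44284}{B{\left(696 \right)}} - \frac{152052}{-50117} = - \frac{44284}{2 - 232} - \frac{152052}{-50117} = - \frac{44284}{2 - 232} - - \frac{152052}{50117} = - \frac{44284}{-230} + \frac{152052}{50117} = \left(-44284\right) \left(- \frac{1}{230}\right) + \frac{152052}{50117} = \frac{22142}{115} + \frac{152052}{50117} = \frac{49007678}{250585}$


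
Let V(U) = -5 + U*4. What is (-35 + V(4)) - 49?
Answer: -73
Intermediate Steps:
V(U) = -5 + 4*U
(-35 + V(4)) - 49 = (-35 + (-5 + 4*4)) - 49 = (-35 + (-5 + 16)) - 49 = (-35 + 11) - 49 = -24 - 49 = -73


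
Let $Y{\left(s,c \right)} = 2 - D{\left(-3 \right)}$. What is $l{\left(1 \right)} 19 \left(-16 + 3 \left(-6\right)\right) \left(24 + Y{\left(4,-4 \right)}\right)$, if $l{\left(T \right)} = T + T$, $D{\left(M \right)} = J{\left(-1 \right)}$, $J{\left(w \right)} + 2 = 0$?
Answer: $-36176$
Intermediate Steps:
$J{\left(w \right)} = -2$ ($J{\left(w \right)} = -2 + 0 = -2$)
$D{\left(M \right)} = -2$
$Y{\left(s,c \right)} = 4$ ($Y{\left(s,c \right)} = 2 - -2 = 2 + 2 = 4$)
$l{\left(T \right)} = 2 T$
$l{\left(1 \right)} 19 \left(-16 + 3 \left(-6\right)\right) \left(24 + Y{\left(4,-4 \right)}\right) = 2 \cdot 1 \cdot 19 \left(-16 + 3 \left(-6\right)\right) \left(24 + 4\right) = 2 \cdot 19 \left(-16 - 18\right) 28 = 38 \left(\left(-34\right) 28\right) = 38 \left(-952\right) = -36176$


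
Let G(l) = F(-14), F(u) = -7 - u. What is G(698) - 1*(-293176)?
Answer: 293183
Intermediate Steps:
G(l) = 7 (G(l) = -7 - 1*(-14) = -7 + 14 = 7)
G(698) - 1*(-293176) = 7 - 1*(-293176) = 7 + 293176 = 293183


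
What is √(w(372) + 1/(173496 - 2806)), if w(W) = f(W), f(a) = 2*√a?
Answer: √(1010 + 689587600*√93)/13130 ≈ 6.2108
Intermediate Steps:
w(W) = 2*√W
√(w(372) + 1/(173496 - 2806)) = √(2*√372 + 1/(173496 - 2806)) = √(2*(2*√93) + 1/170690) = √(4*√93 + 1/170690) = √(1/170690 + 4*√93)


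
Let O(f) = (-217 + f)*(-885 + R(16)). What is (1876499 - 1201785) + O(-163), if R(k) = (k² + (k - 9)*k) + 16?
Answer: 865094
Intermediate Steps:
R(k) = 16 + k² + k*(-9 + k) (R(k) = (k² + (-9 + k)*k) + 16 = (k² + k*(-9 + k)) + 16 = 16 + k² + k*(-9 + k))
O(f) = 108717 - 501*f (O(f) = (-217 + f)*(-885 + (16 - 9*16 + 2*16²)) = (-217 + f)*(-885 + (16 - 144 + 2*256)) = (-217 + f)*(-885 + (16 - 144 + 512)) = (-217 + f)*(-885 + 384) = (-217 + f)*(-501) = 108717 - 501*f)
(1876499 - 1201785) + O(-163) = (1876499 - 1201785) + (108717 - 501*(-163)) = 674714 + (108717 + 81663) = 674714 + 190380 = 865094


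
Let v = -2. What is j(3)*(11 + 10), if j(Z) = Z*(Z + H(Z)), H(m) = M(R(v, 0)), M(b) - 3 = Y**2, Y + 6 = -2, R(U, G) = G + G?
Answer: 4410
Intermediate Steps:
R(U, G) = 2*G
Y = -8 (Y = -6 - 2 = -8)
M(b) = 67 (M(b) = 3 + (-8)**2 = 3 + 64 = 67)
H(m) = 67
j(Z) = Z*(67 + Z) (j(Z) = Z*(Z + 67) = Z*(67 + Z))
j(3)*(11 + 10) = (3*(67 + 3))*(11 + 10) = (3*70)*21 = 210*21 = 4410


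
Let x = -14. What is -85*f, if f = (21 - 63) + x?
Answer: 4760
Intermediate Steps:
f = -56 (f = (21 - 63) - 14 = -42 - 14 = -56)
-85*f = -85*(-56) = 4760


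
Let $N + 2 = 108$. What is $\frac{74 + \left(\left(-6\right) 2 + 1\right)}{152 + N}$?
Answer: $\frac{21}{86} \approx 0.24419$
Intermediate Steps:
$N = 106$ ($N = -2 + 108 = 106$)
$\frac{74 + \left(\left(-6\right) 2 + 1\right)}{152 + N} = \frac{74 + \left(\left(-6\right) 2 + 1\right)}{152 + 106} = \frac{74 + \left(-12 + 1\right)}{258} = \left(74 - 11\right) \frac{1}{258} = 63 \cdot \frac{1}{258} = \frac{21}{86}$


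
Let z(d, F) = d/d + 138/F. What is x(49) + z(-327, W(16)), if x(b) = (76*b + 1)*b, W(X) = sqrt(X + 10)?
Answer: 182526 + 69*sqrt(26)/13 ≈ 1.8255e+5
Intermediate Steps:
W(X) = sqrt(10 + X)
z(d, F) = 1 + 138/F
x(b) = b*(1 + 76*b) (x(b) = (1 + 76*b)*b = b*(1 + 76*b))
x(49) + z(-327, W(16)) = 49*(1 + 76*49) + (138 + sqrt(10 + 16))/(sqrt(10 + 16)) = 49*(1 + 3724) + (138 + sqrt(26))/(sqrt(26)) = 49*3725 + (sqrt(26)/26)*(138 + sqrt(26)) = 182525 + sqrt(26)*(138 + sqrt(26))/26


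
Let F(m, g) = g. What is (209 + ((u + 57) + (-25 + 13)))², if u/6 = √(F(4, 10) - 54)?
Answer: 62932 + 6096*I*√11 ≈ 62932.0 + 20218.0*I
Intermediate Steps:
u = 12*I*√11 (u = 6*√(10 - 54) = 6*√(-44) = 6*(2*I*√11) = 12*I*√11 ≈ 39.799*I)
(209 + ((u + 57) + (-25 + 13)))² = (209 + ((12*I*√11 + 57) + (-25 + 13)))² = (209 + ((57 + 12*I*√11) - 12))² = (209 + (45 + 12*I*√11))² = (254 + 12*I*√11)²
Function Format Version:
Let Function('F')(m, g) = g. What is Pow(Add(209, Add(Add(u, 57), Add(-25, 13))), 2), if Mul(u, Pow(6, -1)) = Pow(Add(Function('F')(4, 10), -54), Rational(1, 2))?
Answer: Add(62932, Mul(6096, I, Pow(11, Rational(1, 2)))) ≈ Add(62932., Mul(20218., I))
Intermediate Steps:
u = Mul(12, I, Pow(11, Rational(1, 2))) (u = Mul(6, Pow(Add(10, -54), Rational(1, 2))) = Mul(6, Pow(-44, Rational(1, 2))) = Mul(6, Mul(2, I, Pow(11, Rational(1, 2)))) = Mul(12, I, Pow(11, Rational(1, 2))) ≈ Mul(39.799, I))
Pow(Add(209, Add(Add(u, 57), Add(-25, 13))), 2) = Pow(Add(209, Add(Add(Mul(12, I, Pow(11, Rational(1, 2))), 57), Add(-25, 13))), 2) = Pow(Add(209, Add(Add(57, Mul(12, I, Pow(11, Rational(1, 2)))), -12)), 2) = Pow(Add(209, Add(45, Mul(12, I, Pow(11, Rational(1, 2))))), 2) = Pow(Add(254, Mul(12, I, Pow(11, Rational(1, 2)))), 2)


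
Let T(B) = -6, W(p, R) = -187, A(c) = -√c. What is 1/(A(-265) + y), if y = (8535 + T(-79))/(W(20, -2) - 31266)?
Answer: -268262637/262234914226 + 989291209*I*√265/262234914226 ≈ -0.001023 + 0.061412*I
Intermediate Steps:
y = -8529/31453 (y = (8535 - 6)/(-187 - 31266) = 8529/(-31453) = 8529*(-1/31453) = -8529/31453 ≈ -0.27117)
1/(A(-265) + y) = 1/(-√(-265) - 8529/31453) = 1/(-I*√265 - 8529/31453) = 1/(-8529/31453 - I*√265)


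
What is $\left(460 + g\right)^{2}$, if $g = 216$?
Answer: $456976$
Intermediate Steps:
$\left(460 + g\right)^{2} = \left(460 + 216\right)^{2} = 676^{2} = 456976$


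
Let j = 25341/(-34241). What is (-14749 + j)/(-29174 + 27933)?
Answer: 505045850/42493081 ≈ 11.885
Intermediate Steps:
j = -25341/34241 (j = 25341*(-1/34241) = -25341/34241 ≈ -0.74008)
(-14749 + j)/(-29174 + 27933) = (-14749 - 25341/34241)/(-29174 + 27933) = -505045850/34241/(-1241) = -505045850/34241*(-1/1241) = 505045850/42493081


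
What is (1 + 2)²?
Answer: 9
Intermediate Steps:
(1 + 2)² = 3² = 9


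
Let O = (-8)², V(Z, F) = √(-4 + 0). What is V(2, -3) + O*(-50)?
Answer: -3200 + 2*I ≈ -3200.0 + 2.0*I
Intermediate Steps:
V(Z, F) = 2*I (V(Z, F) = √(-4) = 2*I)
O = 64
V(2, -3) + O*(-50) = 2*I + 64*(-50) = 2*I - 3200 = -3200 + 2*I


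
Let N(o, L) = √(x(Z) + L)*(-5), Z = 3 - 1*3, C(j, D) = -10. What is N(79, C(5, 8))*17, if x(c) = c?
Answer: -85*I*√10 ≈ -268.79*I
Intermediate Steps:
Z = 0 (Z = 3 - 3 = 0)
N(o, L) = -5*√L (N(o, L) = √(0 + L)*(-5) = √L*(-5) = -5*√L)
N(79, C(5, 8))*17 = -5*I*√10*17 = -85*I*√10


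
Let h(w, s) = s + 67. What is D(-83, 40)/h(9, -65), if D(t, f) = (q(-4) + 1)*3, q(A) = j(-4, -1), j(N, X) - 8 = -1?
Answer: 12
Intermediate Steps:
j(N, X) = 7 (j(N, X) = 8 - 1 = 7)
q(A) = 7
h(w, s) = 67 + s
D(t, f) = 24 (D(t, f) = (7 + 1)*3 = 8*3 = 24)
D(-83, 40)/h(9, -65) = 24/(67 - 65) = 24/2 = 24*(½) = 12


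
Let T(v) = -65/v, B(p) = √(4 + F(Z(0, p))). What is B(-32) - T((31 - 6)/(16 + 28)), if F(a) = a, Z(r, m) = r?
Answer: 582/5 ≈ 116.40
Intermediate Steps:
B(p) = 2 (B(p) = √(4 + 0) = √4 = 2)
B(-32) - T((31 - 6)/(16 + 28)) = 2 - (-65)/((31 - 6)/(16 + 28)) = 2 - (-65)/(25/44) = 2 - (-65)/(25*(1/44)) = 2 - (-65)/25/44 = 2 - (-65)*44/25 = 2 - 1*(-572/5) = 2 + 572/5 = 582/5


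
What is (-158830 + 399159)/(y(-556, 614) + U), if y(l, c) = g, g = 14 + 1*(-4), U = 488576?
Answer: 240329/488586 ≈ 0.49189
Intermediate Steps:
g = 10 (g = 14 - 4 = 10)
y(l, c) = 10
(-158830 + 399159)/(y(-556, 614) + U) = (-158830 + 399159)/(10 + 488576) = 240329/488586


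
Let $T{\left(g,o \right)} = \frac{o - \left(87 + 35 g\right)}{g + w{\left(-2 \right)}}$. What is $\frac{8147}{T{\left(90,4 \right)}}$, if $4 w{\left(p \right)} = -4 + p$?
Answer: $- \frac{1442019}{6466} \approx -223.02$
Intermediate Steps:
$w{\left(p \right)} = -1 + \frac{p}{4}$ ($w{\left(p \right)} = \frac{-4 + p}{4} = -1 + \frac{p}{4}$)
$T{\left(g,o \right)} = \frac{-87 + o - 35 g}{- \frac{3}{2} + g}$ ($T{\left(g,o \right)} = \frac{o - \left(87 + 35 g\right)}{g + \left(-1 + \frac{1}{4} \left(-2\right)\right)} = \frac{o - \left(87 + 35 g\right)}{g - \frac{3}{2}} = \frac{-87 + o - 35 g}{g - \frac{3}{2}} = \frac{-87 + o - 35 g}{- \frac{3}{2} + g}$)
$\frac{8147}{T{\left(90,4 \right)}} = \frac{8147}{2 \frac{1}{-3 + 2 \cdot 90} \left(-87 + 4 - 3150\right)} = \frac{8147}{2 \frac{1}{-3 + 180} \left(-87 + 4 - 3150\right)} = \frac{8147}{2 \cdot \frac{1}{177} \left(-3233\right)} = \frac{8147}{- \frac{6466}{177}} = 8147 \left(- \frac{177}{6466}\right) = - \frac{1442019}{6466}$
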